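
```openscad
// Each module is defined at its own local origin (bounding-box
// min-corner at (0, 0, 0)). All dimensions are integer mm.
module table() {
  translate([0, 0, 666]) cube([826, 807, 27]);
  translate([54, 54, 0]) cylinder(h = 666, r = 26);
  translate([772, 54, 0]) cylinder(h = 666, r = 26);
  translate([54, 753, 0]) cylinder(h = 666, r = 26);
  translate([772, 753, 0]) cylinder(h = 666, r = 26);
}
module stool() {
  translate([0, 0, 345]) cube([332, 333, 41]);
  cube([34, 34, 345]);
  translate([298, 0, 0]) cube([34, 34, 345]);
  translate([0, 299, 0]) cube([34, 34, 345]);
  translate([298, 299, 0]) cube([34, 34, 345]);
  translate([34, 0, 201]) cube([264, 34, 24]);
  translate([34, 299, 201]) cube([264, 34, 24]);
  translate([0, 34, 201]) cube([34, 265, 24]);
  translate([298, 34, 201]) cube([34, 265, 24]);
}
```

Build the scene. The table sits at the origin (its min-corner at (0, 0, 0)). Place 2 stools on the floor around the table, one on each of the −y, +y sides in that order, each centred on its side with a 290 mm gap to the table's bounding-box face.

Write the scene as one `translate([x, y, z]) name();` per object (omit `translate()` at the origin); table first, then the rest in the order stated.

table();
translate([247, -623, 0]) stool();
translate([247, 1097, 0]) stool();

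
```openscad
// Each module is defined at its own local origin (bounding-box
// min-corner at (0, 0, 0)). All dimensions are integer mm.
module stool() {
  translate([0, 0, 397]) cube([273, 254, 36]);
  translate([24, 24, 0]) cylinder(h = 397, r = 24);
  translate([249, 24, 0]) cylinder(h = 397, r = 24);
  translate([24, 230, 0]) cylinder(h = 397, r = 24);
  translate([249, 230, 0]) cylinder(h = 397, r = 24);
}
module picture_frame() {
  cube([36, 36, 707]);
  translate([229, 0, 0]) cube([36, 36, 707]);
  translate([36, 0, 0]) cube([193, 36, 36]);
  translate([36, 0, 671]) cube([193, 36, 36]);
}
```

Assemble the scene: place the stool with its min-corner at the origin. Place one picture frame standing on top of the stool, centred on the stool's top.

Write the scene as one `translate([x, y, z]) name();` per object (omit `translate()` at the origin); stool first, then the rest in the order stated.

stool();
translate([4, 109, 433]) picture_frame();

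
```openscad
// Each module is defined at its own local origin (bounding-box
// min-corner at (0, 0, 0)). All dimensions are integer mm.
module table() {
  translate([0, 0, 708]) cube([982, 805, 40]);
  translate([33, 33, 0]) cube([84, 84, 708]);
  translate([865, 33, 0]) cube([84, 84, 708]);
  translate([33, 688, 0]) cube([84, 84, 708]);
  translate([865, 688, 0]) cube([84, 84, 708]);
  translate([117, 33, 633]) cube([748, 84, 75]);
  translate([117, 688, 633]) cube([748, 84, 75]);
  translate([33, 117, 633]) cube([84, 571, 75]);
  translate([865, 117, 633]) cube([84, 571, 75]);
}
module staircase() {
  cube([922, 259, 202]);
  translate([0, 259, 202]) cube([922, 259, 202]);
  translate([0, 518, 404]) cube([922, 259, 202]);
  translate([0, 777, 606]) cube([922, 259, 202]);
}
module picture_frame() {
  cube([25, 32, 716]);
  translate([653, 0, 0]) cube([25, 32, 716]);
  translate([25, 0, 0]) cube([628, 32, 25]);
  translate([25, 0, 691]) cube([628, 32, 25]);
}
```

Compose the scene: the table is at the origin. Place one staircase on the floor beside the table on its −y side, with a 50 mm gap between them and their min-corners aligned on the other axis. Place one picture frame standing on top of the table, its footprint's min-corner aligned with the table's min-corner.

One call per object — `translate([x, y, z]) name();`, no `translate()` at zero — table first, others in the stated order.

table();
translate([0, -1086, 0]) staircase();
translate([0, 0, 748]) picture_frame();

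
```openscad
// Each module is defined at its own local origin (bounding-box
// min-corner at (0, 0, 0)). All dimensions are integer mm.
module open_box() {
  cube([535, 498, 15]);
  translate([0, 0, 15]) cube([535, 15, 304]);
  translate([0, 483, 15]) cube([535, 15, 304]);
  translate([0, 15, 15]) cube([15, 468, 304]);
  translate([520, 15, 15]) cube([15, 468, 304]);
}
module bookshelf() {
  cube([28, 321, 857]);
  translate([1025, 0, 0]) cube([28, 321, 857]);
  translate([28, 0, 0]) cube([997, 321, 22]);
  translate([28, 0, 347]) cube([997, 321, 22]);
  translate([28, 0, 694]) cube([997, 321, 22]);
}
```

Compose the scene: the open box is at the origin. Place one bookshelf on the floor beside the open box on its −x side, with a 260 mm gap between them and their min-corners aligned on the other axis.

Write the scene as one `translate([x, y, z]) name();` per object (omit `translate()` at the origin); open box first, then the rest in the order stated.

open_box();
translate([-1313, 0, 0]) bookshelf();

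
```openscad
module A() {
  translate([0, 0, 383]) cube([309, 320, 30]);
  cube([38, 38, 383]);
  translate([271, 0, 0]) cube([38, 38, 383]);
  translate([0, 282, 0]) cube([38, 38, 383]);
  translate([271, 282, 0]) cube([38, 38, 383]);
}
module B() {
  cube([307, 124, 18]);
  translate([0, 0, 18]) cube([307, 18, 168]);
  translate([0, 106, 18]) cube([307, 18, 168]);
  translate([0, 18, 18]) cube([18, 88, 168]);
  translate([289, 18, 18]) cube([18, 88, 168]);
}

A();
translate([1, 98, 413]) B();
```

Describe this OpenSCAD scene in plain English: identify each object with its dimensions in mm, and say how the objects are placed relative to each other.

A is a simple wooden stool: a rectangular seat 309 mm (x) by 320 mm (y), 30 mm thick, top face at z = 413 mm, on four square legs, each 38×38 mm in cross-section. The legs rest on z = 0, each flush with a corner of the seat.

B is an open storage box with external size 307×124×186 mm and wall thickness 18 mm (the base is also 18 mm thick). The base covers the whole footprint; the four walls stand on the base, with the y-facing walls full-width and the x-facing walls fitting between their inner faces.

The open box is on top of the stool, centred.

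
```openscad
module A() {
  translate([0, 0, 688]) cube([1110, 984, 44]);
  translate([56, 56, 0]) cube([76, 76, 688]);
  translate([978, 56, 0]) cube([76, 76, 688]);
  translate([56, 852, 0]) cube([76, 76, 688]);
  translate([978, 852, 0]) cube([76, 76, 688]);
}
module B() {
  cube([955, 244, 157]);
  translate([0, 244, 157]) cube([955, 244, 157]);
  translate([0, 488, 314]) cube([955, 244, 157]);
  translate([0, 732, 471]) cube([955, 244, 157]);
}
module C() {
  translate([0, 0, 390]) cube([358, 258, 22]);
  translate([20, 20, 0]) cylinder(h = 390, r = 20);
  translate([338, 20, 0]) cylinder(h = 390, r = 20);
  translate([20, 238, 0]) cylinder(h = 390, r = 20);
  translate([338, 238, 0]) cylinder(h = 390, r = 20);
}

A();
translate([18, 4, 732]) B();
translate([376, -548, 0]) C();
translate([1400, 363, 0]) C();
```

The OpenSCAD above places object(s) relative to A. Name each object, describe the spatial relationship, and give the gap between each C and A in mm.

A is a table. B is a staircase. C is a stool. The staircase is on top of the table. Two stools sit around the table at the −y, +x sides. The gap between each stool and the table is 290 mm.

Each stool's nearest face is 290 mm from the table's bounding box.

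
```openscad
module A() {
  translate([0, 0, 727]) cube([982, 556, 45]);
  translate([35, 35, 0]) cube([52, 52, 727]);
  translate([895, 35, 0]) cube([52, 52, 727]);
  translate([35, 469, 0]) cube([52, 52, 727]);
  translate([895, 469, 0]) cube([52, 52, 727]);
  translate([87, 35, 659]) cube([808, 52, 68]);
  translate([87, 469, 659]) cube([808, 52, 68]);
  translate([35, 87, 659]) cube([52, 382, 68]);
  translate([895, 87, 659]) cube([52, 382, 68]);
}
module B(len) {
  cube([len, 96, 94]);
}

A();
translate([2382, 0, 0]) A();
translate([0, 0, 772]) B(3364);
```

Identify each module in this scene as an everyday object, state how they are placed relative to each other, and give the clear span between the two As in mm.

A is a table. B is a beam. A beam spans the tops of two tables. The clear span between the two tables is 1400 mm.

Second table starts at x = 2382; first ends at x = 982; clear span = 2382 − 982 = 1400 mm.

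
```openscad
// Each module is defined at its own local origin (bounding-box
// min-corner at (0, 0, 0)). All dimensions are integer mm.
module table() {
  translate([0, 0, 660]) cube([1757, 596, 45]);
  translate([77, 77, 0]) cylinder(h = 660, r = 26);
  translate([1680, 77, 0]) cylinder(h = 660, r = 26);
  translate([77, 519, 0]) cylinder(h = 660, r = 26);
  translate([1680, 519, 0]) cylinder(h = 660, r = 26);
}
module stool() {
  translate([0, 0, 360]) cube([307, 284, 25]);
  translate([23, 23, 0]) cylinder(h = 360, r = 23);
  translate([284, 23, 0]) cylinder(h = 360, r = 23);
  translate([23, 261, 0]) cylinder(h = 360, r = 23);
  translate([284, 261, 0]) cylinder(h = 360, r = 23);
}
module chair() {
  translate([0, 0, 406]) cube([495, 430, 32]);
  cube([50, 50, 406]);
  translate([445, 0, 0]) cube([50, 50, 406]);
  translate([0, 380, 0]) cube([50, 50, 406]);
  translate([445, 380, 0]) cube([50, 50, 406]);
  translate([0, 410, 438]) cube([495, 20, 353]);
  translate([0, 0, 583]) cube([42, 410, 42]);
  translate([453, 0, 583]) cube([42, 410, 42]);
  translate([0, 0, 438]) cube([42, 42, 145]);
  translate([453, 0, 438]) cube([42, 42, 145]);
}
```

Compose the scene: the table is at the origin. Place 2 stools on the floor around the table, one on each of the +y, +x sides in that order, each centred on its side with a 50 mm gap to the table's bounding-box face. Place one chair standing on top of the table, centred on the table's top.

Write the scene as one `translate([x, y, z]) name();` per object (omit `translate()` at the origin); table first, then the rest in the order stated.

table();
translate([725, 646, 0]) stool();
translate([1807, 156, 0]) stool();
translate([631, 83, 705]) chair();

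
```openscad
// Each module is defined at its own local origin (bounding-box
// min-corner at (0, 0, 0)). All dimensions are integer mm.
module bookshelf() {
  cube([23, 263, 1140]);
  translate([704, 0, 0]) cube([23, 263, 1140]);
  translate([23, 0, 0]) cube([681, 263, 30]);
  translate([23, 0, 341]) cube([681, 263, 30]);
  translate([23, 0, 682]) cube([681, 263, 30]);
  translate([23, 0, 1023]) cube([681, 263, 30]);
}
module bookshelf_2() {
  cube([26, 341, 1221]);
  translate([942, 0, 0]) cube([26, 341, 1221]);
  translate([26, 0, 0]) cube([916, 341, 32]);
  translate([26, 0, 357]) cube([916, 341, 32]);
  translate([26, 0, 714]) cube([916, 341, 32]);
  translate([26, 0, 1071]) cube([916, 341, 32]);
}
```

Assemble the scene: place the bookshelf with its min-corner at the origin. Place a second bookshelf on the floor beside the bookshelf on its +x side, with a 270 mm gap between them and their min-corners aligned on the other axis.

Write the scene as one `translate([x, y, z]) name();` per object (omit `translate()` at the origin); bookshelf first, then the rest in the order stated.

bookshelf();
translate([997, 0, 0]) bookshelf_2();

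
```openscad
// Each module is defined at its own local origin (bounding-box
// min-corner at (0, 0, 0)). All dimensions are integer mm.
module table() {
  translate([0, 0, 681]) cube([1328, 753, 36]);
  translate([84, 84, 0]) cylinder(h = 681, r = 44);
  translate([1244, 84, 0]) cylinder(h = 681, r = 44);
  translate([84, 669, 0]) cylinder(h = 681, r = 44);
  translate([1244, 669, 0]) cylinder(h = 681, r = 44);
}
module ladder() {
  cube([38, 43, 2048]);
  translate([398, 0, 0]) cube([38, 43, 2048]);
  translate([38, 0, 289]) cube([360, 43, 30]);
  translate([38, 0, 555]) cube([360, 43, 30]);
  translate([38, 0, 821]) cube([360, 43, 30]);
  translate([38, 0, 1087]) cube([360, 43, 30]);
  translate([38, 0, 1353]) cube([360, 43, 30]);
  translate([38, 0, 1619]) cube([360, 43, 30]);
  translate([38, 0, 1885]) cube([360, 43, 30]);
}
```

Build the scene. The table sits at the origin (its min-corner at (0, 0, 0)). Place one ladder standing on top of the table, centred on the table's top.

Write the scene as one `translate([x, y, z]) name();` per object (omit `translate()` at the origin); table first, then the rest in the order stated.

table();
translate([446, 355, 717]) ladder();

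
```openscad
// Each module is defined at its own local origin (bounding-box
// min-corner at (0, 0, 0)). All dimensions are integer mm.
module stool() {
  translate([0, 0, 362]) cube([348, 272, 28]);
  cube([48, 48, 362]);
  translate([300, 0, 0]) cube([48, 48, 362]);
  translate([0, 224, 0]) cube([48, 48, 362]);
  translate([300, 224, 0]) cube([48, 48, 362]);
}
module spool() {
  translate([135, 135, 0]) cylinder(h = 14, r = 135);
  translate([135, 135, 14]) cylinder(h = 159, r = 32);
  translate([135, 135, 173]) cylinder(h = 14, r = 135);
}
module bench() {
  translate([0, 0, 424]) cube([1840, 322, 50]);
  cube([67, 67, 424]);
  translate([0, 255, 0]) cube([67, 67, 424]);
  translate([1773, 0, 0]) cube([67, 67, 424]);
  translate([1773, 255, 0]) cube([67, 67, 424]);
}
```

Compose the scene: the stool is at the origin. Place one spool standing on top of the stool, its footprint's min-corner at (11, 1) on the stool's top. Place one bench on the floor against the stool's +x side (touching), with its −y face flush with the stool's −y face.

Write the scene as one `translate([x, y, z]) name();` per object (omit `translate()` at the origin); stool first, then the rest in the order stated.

stool();
translate([11, 1, 390]) spool();
translate([348, 0, 0]) bench();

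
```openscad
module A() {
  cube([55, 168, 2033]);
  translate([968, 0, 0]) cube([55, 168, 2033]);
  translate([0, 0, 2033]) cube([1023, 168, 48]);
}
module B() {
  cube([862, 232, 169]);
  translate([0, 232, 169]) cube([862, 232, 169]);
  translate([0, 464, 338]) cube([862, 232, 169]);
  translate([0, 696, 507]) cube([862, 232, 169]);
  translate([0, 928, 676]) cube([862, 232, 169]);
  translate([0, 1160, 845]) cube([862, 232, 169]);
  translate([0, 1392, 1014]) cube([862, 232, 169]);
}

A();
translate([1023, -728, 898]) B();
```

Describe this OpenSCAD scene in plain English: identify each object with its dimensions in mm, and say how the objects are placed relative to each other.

A is a door frame. The clear opening is 913 mm wide and 2033 mm high. Two 55 mm wide jambs, 168 mm deep, stand either side of the opening from the floor to the top of the opening. A 48 mm thick head sits across the top of both jambs, spanning the full outside width of the frame.

B is a straight staircase of 7 solid steps. Each step is 862 mm wide (x), 232 mm deep (y, the going) and 169 mm tall (the rise). The first step rests on the floor; each subsequent step sits one going further in +y and one rise higher in +z, directly behind and above the previous step with no overlap.

The staircase is beside the door frame with their tops flush at z = 2081.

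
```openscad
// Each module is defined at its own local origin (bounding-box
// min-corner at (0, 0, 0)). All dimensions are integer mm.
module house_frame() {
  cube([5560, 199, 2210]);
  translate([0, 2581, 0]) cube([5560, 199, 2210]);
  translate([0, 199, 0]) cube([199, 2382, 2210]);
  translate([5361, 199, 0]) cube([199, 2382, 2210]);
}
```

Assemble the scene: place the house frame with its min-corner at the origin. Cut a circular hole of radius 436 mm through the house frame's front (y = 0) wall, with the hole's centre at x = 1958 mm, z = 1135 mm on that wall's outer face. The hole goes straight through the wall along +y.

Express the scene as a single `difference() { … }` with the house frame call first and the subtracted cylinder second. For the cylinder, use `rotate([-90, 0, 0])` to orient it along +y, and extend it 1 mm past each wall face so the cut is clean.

difference() {
  house_frame();
  translate([1958, -1, 1135]) rotate([-90, 0, 0]) cylinder(h = 201, r = 436);
}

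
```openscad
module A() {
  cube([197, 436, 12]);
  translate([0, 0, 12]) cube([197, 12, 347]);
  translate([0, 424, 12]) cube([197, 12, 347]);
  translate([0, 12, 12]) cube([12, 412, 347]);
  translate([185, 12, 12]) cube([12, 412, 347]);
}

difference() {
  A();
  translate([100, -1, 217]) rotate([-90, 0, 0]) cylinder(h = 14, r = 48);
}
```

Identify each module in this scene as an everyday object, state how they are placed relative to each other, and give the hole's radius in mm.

The subtracted cylinder has r = 48 mm.

A is an open box. The open box has a circular hole through its front wall. The hole's radius is 48 mm.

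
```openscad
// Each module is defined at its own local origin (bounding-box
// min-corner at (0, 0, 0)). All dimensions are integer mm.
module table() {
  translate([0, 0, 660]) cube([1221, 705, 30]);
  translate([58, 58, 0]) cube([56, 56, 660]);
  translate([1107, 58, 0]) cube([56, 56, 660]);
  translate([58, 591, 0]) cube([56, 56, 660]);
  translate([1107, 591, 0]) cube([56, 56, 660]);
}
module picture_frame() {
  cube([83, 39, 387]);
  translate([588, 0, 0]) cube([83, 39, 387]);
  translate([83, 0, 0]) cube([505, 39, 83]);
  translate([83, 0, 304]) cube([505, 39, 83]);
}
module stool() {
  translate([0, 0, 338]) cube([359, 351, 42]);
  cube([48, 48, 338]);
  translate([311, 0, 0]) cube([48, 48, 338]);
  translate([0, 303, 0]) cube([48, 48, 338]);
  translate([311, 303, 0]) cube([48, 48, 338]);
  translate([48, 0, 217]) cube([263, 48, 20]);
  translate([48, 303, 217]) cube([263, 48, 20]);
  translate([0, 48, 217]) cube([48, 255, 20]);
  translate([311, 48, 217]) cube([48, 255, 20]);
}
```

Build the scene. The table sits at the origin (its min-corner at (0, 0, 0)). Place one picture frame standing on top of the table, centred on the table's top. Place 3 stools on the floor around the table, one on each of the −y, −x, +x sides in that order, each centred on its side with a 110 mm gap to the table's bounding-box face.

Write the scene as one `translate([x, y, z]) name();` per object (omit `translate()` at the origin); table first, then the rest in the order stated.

table();
translate([275, 333, 690]) picture_frame();
translate([431, -461, 0]) stool();
translate([-469, 177, 0]) stool();
translate([1331, 177, 0]) stool();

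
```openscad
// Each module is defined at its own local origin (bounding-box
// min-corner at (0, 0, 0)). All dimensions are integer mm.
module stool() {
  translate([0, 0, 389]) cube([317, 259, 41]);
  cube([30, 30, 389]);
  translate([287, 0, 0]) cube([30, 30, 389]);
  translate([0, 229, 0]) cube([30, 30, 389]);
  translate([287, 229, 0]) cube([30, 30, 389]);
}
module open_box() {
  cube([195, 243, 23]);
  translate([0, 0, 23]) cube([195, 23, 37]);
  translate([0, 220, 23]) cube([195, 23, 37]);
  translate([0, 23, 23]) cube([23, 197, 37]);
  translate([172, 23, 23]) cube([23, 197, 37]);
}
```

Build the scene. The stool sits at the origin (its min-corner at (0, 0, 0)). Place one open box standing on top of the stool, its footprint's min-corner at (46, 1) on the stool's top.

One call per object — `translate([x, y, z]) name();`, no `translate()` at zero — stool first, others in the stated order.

stool();
translate([46, 1, 430]) open_box();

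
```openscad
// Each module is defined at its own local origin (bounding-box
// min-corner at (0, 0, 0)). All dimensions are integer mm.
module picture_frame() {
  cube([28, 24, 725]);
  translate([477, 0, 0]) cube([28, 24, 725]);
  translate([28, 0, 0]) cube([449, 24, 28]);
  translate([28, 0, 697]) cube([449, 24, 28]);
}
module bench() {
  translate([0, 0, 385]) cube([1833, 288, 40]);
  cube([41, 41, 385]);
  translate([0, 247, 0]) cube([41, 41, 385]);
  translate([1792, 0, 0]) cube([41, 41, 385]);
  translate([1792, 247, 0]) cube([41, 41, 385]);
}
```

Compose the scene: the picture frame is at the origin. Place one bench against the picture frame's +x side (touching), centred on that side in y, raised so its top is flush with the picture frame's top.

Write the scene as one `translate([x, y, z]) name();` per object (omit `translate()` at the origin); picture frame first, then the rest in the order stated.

picture_frame();
translate([505, -132, 300]) bench();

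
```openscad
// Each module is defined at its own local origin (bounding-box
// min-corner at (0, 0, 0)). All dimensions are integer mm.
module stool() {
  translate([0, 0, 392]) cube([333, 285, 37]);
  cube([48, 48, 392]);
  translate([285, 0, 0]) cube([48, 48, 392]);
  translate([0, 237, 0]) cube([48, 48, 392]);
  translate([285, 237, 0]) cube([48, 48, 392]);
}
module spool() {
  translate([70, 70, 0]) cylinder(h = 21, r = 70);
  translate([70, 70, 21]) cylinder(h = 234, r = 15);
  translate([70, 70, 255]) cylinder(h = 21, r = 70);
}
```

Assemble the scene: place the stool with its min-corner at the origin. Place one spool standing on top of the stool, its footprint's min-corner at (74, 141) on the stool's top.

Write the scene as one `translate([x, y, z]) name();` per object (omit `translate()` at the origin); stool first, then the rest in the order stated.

stool();
translate([74, 141, 429]) spool();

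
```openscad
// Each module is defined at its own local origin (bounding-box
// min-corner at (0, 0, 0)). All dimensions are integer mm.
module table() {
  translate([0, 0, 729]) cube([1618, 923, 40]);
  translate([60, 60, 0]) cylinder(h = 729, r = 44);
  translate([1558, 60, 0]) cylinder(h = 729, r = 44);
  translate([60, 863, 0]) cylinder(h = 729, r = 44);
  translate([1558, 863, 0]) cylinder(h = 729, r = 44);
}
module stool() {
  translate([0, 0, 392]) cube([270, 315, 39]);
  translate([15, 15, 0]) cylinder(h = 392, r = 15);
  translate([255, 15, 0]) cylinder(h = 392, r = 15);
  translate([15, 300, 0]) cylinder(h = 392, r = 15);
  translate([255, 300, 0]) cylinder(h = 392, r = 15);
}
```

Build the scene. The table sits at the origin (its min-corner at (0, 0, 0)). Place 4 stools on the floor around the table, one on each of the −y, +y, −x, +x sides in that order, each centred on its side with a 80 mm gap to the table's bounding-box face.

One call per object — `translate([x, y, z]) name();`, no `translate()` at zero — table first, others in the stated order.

table();
translate([674, -395, 0]) stool();
translate([674, 1003, 0]) stool();
translate([-350, 304, 0]) stool();
translate([1698, 304, 0]) stool();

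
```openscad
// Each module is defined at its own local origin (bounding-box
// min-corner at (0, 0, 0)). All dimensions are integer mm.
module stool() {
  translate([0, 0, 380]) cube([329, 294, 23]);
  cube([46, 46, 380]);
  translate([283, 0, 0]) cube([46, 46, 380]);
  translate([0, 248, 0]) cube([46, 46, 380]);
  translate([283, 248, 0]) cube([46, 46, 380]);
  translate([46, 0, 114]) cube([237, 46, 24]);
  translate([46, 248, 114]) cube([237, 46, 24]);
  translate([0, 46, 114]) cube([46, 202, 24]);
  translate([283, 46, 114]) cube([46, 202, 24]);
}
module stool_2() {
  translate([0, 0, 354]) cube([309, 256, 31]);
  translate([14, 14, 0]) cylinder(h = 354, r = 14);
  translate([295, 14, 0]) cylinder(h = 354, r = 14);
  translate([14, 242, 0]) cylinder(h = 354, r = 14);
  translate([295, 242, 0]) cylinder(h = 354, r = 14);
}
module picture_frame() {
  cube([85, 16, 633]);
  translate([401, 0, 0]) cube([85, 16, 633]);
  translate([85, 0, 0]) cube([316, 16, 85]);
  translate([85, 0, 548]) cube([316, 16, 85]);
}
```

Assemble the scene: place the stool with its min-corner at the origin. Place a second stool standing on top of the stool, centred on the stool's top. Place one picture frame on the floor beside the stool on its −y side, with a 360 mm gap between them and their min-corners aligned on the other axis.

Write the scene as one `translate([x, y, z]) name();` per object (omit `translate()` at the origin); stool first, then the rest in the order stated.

stool();
translate([10, 19, 403]) stool_2();
translate([0, -376, 0]) picture_frame();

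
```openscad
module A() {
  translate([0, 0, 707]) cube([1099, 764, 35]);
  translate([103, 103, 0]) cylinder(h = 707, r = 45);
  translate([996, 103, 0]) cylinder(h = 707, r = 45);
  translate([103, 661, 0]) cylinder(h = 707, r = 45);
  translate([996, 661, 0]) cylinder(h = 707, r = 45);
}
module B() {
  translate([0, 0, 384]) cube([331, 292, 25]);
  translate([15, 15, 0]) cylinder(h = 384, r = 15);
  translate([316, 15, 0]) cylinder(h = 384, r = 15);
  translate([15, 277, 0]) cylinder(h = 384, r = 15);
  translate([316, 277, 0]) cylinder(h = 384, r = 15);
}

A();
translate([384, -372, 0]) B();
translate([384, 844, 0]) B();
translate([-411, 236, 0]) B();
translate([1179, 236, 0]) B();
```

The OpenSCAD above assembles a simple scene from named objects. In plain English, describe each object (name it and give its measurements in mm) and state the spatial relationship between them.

A is a table with a 1099×764 mm rectangular top, 35 mm thick, top surface at z = 742 mm, supported by four round legs of 90 mm diameter, each leg's bounding box inset 58 mm from the nearest pair of top edges, running from the floor.

B is a four-legged stool. The seat is 331×292 mm, 25 mm thick, top at z = 409 mm. It stands on four round legs, each 30 mm in diameter, from z = 0 to the seat underside, each leg's axis is inset half a diameter from the nearest pair of seat edges (so the leg's bounding box is flush with the corner).

Four stools sit around the table at the −y, +y, −x, +x sides.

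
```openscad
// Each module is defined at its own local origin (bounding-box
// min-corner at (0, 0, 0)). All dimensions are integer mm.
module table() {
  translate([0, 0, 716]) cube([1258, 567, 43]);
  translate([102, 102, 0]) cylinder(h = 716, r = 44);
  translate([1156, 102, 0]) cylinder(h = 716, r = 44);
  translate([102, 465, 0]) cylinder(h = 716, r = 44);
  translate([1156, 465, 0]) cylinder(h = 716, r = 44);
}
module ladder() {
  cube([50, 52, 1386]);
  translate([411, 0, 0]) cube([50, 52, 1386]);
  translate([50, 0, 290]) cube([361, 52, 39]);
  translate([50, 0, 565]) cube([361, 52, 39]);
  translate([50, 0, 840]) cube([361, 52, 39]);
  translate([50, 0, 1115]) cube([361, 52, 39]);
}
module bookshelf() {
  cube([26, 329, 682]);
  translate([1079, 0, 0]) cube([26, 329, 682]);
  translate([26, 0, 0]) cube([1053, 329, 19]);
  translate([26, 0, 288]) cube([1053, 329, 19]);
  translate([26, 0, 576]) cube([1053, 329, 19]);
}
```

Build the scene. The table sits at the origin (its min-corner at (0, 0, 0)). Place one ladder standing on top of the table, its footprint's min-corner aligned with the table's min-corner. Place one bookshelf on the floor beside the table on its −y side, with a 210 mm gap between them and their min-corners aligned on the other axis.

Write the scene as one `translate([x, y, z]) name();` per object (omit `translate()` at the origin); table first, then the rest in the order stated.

table();
translate([0, 0, 759]) ladder();
translate([0, -539, 0]) bookshelf();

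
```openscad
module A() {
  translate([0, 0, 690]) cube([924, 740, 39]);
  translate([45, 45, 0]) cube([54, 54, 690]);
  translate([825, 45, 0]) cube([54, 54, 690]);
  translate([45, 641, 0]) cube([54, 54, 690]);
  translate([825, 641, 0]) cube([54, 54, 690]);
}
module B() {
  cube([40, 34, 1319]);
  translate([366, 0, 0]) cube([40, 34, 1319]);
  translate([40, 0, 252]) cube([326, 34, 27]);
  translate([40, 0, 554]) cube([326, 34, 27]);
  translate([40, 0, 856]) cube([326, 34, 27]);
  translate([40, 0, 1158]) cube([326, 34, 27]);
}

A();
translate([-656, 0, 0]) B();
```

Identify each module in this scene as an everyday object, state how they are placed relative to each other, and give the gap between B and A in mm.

The ladder's nearest face is 250 mm from the table's −x face.

A is a table. B is a ladder. The ladder is on the floor beside the table on its −x side. The gap between the ladder and the table is 250 mm.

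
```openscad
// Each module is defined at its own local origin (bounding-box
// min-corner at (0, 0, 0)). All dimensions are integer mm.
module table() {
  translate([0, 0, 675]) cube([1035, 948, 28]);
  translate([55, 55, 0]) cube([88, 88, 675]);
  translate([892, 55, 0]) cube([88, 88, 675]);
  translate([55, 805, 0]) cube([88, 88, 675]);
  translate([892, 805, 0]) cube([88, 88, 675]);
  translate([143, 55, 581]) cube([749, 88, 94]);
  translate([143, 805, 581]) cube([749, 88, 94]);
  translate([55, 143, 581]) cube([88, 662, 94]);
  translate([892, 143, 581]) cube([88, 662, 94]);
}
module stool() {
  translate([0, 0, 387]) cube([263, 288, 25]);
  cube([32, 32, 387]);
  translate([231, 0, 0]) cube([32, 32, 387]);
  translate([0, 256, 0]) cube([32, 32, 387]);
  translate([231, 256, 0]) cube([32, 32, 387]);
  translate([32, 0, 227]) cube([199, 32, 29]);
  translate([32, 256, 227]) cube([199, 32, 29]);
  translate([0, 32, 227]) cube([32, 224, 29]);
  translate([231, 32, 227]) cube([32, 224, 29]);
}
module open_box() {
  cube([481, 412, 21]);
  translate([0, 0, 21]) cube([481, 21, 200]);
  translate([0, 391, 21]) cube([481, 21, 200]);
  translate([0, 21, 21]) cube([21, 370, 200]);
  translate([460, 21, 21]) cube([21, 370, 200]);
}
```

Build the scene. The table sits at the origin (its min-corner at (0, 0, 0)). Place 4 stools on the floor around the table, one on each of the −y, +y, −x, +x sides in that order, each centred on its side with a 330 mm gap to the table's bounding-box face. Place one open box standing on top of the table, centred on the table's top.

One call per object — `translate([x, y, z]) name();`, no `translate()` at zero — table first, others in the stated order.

table();
translate([386, -618, 0]) stool();
translate([386, 1278, 0]) stool();
translate([-593, 330, 0]) stool();
translate([1365, 330, 0]) stool();
translate([277, 268, 703]) open_box();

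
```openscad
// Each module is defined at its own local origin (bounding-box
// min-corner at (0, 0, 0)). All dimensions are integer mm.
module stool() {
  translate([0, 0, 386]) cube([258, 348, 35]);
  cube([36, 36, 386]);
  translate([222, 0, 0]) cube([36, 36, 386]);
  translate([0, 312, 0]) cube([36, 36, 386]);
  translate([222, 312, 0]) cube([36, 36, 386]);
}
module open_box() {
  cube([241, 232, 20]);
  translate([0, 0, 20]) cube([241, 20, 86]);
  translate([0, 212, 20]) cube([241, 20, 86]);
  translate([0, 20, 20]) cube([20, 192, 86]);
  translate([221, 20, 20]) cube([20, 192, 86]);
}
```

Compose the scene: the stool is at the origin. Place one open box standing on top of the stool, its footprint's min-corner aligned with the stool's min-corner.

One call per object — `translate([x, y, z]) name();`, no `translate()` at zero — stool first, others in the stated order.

stool();
translate([0, 0, 421]) open_box();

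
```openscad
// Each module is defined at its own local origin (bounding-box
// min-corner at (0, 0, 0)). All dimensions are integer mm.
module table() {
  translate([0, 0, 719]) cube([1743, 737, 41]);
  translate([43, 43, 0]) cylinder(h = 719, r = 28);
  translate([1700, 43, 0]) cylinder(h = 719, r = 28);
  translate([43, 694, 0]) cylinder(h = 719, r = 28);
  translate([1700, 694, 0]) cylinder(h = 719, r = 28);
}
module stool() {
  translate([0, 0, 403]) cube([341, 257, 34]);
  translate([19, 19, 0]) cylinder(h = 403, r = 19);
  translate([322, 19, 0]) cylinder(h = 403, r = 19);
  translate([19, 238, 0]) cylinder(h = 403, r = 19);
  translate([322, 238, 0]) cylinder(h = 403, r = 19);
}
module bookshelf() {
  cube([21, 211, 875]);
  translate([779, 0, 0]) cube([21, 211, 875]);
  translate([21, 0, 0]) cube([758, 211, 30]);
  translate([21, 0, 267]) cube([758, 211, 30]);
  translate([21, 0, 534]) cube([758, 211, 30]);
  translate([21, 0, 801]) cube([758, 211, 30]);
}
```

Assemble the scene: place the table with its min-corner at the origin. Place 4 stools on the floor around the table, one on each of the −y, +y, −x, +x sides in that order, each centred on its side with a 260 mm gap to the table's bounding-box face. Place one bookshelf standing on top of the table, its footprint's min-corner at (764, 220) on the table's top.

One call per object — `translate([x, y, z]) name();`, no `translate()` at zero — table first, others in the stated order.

table();
translate([701, -517, 0]) stool();
translate([701, 997, 0]) stool();
translate([-601, 240, 0]) stool();
translate([2003, 240, 0]) stool();
translate([764, 220, 760]) bookshelf();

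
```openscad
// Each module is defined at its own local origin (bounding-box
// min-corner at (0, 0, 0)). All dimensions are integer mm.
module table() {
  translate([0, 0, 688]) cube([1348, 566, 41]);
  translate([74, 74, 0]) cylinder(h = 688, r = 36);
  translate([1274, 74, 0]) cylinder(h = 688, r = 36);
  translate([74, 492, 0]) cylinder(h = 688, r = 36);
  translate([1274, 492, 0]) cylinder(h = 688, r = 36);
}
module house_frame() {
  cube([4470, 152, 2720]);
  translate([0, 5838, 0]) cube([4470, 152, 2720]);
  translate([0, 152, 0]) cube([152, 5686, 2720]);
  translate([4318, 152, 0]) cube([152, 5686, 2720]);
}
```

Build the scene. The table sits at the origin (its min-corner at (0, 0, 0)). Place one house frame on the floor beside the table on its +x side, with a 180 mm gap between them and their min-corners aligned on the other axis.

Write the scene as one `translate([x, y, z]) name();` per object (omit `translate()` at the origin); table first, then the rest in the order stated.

table();
translate([1528, 0, 0]) house_frame();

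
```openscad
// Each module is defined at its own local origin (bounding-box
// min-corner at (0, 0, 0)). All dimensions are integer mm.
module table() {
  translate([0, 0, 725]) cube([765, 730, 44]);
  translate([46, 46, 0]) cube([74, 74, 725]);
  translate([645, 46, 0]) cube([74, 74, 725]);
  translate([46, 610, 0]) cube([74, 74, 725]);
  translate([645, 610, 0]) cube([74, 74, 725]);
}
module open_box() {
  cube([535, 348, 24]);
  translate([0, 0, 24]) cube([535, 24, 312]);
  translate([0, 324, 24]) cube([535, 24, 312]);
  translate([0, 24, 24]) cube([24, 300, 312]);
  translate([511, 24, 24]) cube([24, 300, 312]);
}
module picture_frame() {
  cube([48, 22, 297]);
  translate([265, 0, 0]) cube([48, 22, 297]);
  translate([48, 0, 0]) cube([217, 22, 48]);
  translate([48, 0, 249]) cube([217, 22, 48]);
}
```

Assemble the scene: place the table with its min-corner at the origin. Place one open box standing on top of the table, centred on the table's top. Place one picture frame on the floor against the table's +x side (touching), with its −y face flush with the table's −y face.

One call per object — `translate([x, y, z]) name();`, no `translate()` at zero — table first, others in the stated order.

table();
translate([115, 191, 769]) open_box();
translate([765, 0, 0]) picture_frame();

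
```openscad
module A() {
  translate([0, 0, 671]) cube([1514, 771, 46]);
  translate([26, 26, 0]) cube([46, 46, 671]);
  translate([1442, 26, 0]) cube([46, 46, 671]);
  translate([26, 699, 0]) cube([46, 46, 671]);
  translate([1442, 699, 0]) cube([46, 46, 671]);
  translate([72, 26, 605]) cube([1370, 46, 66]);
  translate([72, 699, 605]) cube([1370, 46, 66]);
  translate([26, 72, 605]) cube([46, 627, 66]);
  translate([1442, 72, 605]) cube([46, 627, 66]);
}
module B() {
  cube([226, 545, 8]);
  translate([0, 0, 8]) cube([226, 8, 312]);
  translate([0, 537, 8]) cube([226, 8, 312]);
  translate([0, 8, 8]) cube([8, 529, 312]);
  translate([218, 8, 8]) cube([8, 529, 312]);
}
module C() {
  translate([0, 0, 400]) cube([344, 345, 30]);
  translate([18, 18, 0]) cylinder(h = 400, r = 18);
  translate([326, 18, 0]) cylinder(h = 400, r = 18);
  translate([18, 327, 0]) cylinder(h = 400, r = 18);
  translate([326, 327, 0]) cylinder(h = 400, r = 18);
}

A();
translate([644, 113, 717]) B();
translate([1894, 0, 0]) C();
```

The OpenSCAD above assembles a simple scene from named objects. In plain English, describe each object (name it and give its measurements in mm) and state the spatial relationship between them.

A is a table: top 1514 mm (x) × 771 mm (y), 46 mm thick, upper face at z = 717 mm, on four 46×46 mm square legs, each inset 26 mm from the nearest pair of top edges, running from z = 0 to the bottom of the top. Four apron rails, 46 mm thick and 66 mm tall, run between adjacent legs with their top edges flush with the underside of the top and their outer faces flush with the legs' outer faces.

B is an open-topped rectangular box: outside dimensions 226×545×320 mm, with a uniform wall and base thickness of 8 mm. The base is a full 226×545 slab on the floor; four walls sit on top of the base. The front and back walls (the −y and +y sides) span the full width; the two side walls fit between them.

C is a four-legged stool. The seat is a 344×345×30 mm slab whose top surface is at z = 430 mm; four round legs, each 36 mm in diameter, run from the floor (z = 0) to the underside of the seat, each leg's axis is inset half a diameter from the nearest pair of seat edges (so the leg's bounding box is flush with the corner).

The open box is on top of the table, centred. The stool is on the floor beside the table on its +x side.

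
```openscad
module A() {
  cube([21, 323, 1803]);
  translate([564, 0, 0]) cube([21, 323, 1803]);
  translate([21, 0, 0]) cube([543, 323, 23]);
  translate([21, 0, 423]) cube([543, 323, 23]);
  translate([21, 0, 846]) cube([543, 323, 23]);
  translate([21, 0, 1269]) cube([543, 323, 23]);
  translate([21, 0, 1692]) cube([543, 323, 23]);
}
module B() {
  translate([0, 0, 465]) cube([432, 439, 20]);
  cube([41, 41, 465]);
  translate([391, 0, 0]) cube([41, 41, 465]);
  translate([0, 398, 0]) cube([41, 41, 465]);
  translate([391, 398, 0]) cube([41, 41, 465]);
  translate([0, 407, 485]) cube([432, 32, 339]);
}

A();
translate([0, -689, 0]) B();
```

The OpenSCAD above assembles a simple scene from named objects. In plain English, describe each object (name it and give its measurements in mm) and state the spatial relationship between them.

A is a bookshelf 585 mm wide overall, 323 mm deep and 1803 mm tall. The two sides are 21 mm thick vertical panels. 5 horizontal shelves of 23 mm thickness span between the inner faces of the sides; the lowest shelf sits on the floor and shelves are stacked with a clear vertical gap of 400 mm between each pair.

B is a chair: 432×439 mm seat, 20 mm thick, top at z = 485 mm, on four 41 mm square corner legs flush with the seat edges. A 32 mm thick backrest slab spans the full seat width, extending 339 mm above the seat top, its back face flush with the seat's +y edge.

The chair is on the floor beside the bookshelf on its −y side.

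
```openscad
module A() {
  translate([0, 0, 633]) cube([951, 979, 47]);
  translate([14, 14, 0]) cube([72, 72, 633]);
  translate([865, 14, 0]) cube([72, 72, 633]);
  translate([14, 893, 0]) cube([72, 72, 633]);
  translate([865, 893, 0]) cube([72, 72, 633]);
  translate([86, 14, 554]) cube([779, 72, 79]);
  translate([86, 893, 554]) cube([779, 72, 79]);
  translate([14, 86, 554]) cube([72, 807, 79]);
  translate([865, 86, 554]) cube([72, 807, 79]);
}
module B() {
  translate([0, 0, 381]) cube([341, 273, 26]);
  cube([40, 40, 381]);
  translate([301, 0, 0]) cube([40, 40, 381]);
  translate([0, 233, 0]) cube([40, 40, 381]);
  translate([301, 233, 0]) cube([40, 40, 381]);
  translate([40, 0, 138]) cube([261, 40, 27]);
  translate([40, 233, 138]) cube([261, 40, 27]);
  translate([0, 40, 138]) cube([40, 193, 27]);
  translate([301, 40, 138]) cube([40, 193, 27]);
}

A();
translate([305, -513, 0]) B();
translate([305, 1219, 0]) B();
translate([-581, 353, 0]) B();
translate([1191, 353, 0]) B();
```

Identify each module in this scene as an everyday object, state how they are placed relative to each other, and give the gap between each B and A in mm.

A is a table. B is a stool. Four stools sit around the table at the −y, +y, −x, +x sides. The gap between each stool and the table is 240 mm.

Each stool's nearest face is 240 mm from the table's bounding box.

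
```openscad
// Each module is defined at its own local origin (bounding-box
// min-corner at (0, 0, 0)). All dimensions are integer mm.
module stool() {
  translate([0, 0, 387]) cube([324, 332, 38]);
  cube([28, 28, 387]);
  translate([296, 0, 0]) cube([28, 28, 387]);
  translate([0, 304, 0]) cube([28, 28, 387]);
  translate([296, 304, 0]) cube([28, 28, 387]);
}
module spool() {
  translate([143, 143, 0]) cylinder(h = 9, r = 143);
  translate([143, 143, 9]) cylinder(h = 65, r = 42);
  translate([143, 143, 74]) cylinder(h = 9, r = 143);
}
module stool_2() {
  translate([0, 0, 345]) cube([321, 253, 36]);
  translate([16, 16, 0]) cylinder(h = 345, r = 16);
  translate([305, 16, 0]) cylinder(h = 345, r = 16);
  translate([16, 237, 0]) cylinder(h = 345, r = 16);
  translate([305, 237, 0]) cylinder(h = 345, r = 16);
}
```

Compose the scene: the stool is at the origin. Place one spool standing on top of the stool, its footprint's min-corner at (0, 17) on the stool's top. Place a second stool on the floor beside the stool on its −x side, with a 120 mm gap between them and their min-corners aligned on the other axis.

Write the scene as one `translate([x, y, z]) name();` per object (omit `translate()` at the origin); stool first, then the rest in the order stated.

stool();
translate([0, 17, 425]) spool();
translate([-441, 0, 0]) stool_2();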